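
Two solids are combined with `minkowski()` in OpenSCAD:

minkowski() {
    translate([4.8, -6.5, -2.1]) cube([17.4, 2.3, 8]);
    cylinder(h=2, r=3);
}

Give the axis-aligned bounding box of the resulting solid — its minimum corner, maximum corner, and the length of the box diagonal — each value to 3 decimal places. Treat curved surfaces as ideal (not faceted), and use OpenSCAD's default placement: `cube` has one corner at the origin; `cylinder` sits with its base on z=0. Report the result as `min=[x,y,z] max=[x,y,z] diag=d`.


min=[1.800,-9.500,-2.100] max=[25.200,-1.200,7.900] diag=26.767

A = translate([4.8, -6.5, -2.1]) cube([17.4, 2.3, 8]) → bbox [4.8,-6.5,-2.1] .. [22.2,-4.2,5.9]
B = cylinder(h=2, r=3) → bbox [-3,-3,0] .. [3,3,2]
lo = A.lo+B.lo = [4.8-3, -6.5-3, -2.1+0] = [1.800,-9.500,-2.100]
hi = A.hi+B.hi = [22.2+3, -4.2+3, 5.9+2] = [25.200,-1.200,7.900]
diag = √(23.4²+8.3²+10²) = √716.45 = 26.767


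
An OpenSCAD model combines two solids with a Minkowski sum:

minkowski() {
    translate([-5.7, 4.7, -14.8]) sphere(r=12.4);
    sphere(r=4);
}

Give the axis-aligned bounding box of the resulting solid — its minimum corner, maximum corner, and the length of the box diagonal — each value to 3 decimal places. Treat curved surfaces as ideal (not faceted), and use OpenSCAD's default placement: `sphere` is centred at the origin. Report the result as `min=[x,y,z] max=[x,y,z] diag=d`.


A = translate([-5.7, 4.7, -14.8]) sphere(r=12.4) → bbox [-18.1,-7.7,-27.2] .. [6.7,17.1,-2.4]
B = sphere(r=4) → bbox [-4,-4,-4] .. [4,4,4]
lo = A.lo+B.lo = [-18.1-4, -7.7-4, -27.2-4] = [-22.100,-11.700,-31.200]
hi = A.hi+B.hi = [6.7+4, 17.1+4, -2.4+4] = [10.700,21.100,1.600]
diag = √(32.8²+32.8²+32.8²) = √3227.52 = 56.811

min=[-22.100,-11.700,-31.200] max=[10.700,21.100,1.600] diag=56.811


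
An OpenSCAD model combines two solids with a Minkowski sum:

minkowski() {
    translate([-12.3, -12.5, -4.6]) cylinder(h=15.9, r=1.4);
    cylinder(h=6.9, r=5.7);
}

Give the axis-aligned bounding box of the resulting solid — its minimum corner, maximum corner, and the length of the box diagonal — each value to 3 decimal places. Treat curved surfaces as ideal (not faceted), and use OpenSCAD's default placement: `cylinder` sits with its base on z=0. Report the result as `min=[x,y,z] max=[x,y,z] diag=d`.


A = translate([-12.3, -12.5, -4.6]) cylinder(h=15.9, r=1.4) → bbox [-13.7,-13.9,-4.6] .. [-10.9,-11.1,11.3]
B = cylinder(h=6.9, r=5.7) → bbox [-5.7,-5.7,0] .. [5.7,5.7,6.9]
lo = A.lo+B.lo = [-13.7-5.7, -13.9-5.7, -4.6+0] = [-19.400,-19.600,-4.600]
hi = A.hi+B.hi = [-10.9+5.7, -11.1+5.7, 11.3+6.9] = [-5.200,-5.400,18.200]
diag = √(14.2²+14.2²+22.8²) = √923.12 = 30.383

min=[-19.400,-19.600,-4.600] max=[-5.200,-5.400,18.200] diag=30.383


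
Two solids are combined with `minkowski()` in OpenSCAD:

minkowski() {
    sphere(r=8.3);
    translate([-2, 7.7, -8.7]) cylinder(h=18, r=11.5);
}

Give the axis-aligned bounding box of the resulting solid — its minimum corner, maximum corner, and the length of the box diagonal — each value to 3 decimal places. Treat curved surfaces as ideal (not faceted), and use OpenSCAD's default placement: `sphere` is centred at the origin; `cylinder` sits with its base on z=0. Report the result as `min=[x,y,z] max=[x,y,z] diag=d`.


A = translate([-2, 7.7, -8.7]) cylinder(h=18, r=11.5) → bbox [-13.5,-3.8,-8.7] .. [9.5,19.2,9.3]
B = sphere(r=8.3) → bbox [-8.3,-8.3,-8.3] .. [8.3,8.3,8.3]
lo = A.lo+B.lo = [-13.5-8.3, -3.8-8.3, -8.7-8.3] = [-21.800,-12.100,-17.000]
hi = A.hi+B.hi = [9.5+8.3, 19.2+8.3, 9.3+8.3] = [17.800,27.500,17.600]
diag = √(39.6²+39.6²+34.6²) = √4333.48 = 65.829

min=[-21.800,-12.100,-17.000] max=[17.800,27.500,17.600] diag=65.829


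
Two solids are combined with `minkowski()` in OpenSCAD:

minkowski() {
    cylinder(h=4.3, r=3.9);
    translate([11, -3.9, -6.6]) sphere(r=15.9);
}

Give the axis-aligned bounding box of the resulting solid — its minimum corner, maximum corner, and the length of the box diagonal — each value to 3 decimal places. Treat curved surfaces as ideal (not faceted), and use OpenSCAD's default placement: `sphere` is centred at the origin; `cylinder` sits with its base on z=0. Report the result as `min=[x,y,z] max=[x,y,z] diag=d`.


A = translate([11, -3.9, -6.6]) sphere(r=15.9) → bbox [-4.9,-19.8,-22.5] .. [26.9,12,9.3]
B = cylinder(h=4.3, r=3.9) → bbox [-3.9,-3.9,0] .. [3.9,3.9,4.3]
lo = A.lo+B.lo = [-4.9-3.9, -19.8-3.9, -22.5+0] = [-8.800,-23.700,-22.500]
hi = A.hi+B.hi = [26.9+3.9, 12+3.9, 9.3+4.3] = [30.800,15.900,13.600]
diag = √(39.6²+39.6²+36.1²) = √4439.53 = 66.630

min=[-8.800,-23.700,-22.500] max=[30.800,15.900,13.600] diag=66.630


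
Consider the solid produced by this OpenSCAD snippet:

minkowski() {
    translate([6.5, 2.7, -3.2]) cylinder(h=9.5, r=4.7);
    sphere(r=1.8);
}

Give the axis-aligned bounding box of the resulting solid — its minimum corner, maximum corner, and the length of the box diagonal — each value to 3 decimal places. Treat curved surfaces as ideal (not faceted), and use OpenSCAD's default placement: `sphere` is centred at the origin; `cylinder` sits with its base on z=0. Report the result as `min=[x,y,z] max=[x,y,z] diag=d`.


A = translate([6.5, 2.7, -3.2]) cylinder(h=9.5, r=4.7) → bbox [1.8,-2,-3.2] .. [11.2,7.4,6.3]
B = sphere(r=1.8) → bbox [-1.8,-1.8,-1.8] .. [1.8,1.8,1.8]
lo = A.lo+B.lo = [1.8-1.8, -2-1.8, -3.2-1.8] = [0.000,-3.800,-5.000]
hi = A.hi+B.hi = [11.2+1.8, 7.4+1.8, 6.3+1.8] = [13.000,9.200,8.100]
diag = √(13²+13²+13.1²) = √509.61 = 22.575

min=[0.000,-3.800,-5.000] max=[13.000,9.200,8.100] diag=22.575


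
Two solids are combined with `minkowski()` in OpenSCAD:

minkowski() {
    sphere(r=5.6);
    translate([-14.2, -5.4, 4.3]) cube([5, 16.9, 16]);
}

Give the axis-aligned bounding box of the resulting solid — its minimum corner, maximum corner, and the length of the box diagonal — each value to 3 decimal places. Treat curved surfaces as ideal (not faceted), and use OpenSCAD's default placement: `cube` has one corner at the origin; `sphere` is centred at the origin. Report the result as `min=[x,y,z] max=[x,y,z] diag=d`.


min=[-19.800,-11.000,-1.300] max=[-3.600,17.100,25.900] diag=42.331

A = translate([-14.2, -5.4, 4.3]) cube([5, 16.9, 16]) → bbox [-14.2,-5.4,4.3] .. [-9.2,11.5,20.3]
B = sphere(r=5.6) → bbox [-5.6,-5.6,-5.6] .. [5.6,5.6,5.6]
lo = A.lo+B.lo = [-14.2-5.6, -5.4-5.6, 4.3-5.6] = [-19.800,-11.000,-1.300]
hi = A.hi+B.hi = [-9.2+5.6, 11.5+5.6, 20.3+5.6] = [-3.600,17.100,25.900]
diag = √(16.2²+28.1²+27.2²) = √1791.89 = 42.331


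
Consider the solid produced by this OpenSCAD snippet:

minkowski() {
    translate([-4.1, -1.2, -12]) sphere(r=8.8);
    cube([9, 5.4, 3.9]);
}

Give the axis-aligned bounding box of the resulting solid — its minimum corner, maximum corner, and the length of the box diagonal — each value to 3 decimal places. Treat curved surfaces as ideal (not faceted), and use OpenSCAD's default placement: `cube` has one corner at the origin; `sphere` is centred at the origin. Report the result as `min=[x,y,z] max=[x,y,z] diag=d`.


A = translate([-4.1, -1.2, -12]) sphere(r=8.8) → bbox [-12.9,-10,-20.8] .. [4.7,7.6,-3.2]
B = cube([9, 5.4, 3.9]) → bbox [0,0,0] .. [9,5.4,3.9]
lo = A.lo+B.lo = [-12.9+0, -10+0, -20.8+0] = [-12.900,-10.000,-20.800]
hi = A.hi+B.hi = [4.7+9, 7.6+5.4, -3.2+3.9] = [13.700,13.000,0.700]
diag = √(26.6²+23²+21.5²) = √1698.81 = 41.217

min=[-12.900,-10.000,-20.800] max=[13.700,13.000,0.700] diag=41.217


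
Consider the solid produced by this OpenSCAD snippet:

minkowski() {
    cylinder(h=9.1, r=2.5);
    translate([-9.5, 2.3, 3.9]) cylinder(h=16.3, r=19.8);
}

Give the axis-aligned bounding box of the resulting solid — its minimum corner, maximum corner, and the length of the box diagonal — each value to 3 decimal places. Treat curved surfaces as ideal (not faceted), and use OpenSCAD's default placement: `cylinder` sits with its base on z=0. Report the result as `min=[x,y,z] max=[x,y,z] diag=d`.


min=[-31.800,-20.000,3.900] max=[12.800,24.600,29.300] diag=67.996

A = translate([-9.5, 2.3, 3.9]) cylinder(h=16.3, r=19.8) → bbox [-29.3,-17.5,3.9] .. [10.3,22.1,20.2]
B = cylinder(h=9.1, r=2.5) → bbox [-2.5,-2.5,0] .. [2.5,2.5,9.1]
lo = A.lo+B.lo = [-29.3-2.5, -17.5-2.5, 3.9+0] = [-31.800,-20.000,3.900]
hi = A.hi+B.hi = [10.3+2.5, 22.1+2.5, 20.2+9.1] = [12.800,24.600,29.300]
diag = √(44.6²+44.6²+25.4²) = √4623.48 = 67.996


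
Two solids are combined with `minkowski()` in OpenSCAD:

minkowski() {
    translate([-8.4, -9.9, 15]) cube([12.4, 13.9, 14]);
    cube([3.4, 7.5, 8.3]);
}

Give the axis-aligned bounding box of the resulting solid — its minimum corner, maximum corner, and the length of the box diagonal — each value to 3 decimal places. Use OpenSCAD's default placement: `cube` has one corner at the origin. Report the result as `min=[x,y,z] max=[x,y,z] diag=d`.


A = translate([-8.4, -9.9, 15]) cube([12.4, 13.9, 14]) → bbox [-8.4,-9.9,15] .. [4,4,29]
B = cube([3.4, 7.5, 8.3]) → bbox [0,0,0] .. [3.4,7.5,8.3]
lo = A.lo+B.lo = [-8.4+0, -9.9+0, 15+0] = [-8.400,-9.900,15.000]
hi = A.hi+B.hi = [4+3.4, 4+7.5, 29+8.3] = [7.400,11.500,37.300]
diag = √(15.8²+21.4²+22.3²) = √1204.89 = 34.712

min=[-8.400,-9.900,15.000] max=[7.400,11.500,37.300] diag=34.712


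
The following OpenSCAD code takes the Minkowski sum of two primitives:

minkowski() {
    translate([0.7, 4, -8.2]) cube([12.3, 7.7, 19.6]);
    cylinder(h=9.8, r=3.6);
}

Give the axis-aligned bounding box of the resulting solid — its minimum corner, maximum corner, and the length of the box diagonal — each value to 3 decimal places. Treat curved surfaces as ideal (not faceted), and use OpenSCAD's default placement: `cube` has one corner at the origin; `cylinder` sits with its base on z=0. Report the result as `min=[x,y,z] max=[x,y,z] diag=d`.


min=[-2.900,0.400,-8.200] max=[16.600,15.300,21.200] diag=38.296

A = translate([0.7, 4, -8.2]) cube([12.3, 7.7, 19.6]) → bbox [0.7,4,-8.2] .. [13,11.7,11.4]
B = cylinder(h=9.8, r=3.6) → bbox [-3.6,-3.6,0] .. [3.6,3.6,9.8]
lo = A.lo+B.lo = [0.7-3.6, 4-3.6, -8.2+0] = [-2.900,0.400,-8.200]
hi = A.hi+B.hi = [13+3.6, 11.7+3.6, 11.4+9.8] = [16.600,15.300,21.200]
diag = √(19.5²+14.9²+29.4²) = √1466.62 = 38.296


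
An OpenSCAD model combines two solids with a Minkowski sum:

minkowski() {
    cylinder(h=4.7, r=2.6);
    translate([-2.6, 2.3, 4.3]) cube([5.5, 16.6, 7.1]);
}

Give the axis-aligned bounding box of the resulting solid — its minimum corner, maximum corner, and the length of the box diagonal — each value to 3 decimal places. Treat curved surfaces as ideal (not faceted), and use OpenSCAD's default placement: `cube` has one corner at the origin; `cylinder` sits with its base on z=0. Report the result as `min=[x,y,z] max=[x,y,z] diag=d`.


A = translate([-2.6, 2.3, 4.3]) cube([5.5, 16.6, 7.1]) → bbox [-2.6,2.3,4.3] .. [2.9,18.9,11.4]
B = cylinder(h=4.7, r=2.6) → bbox [-2.6,-2.6,0] .. [2.6,2.6,4.7]
lo = A.lo+B.lo = [-2.6-2.6, 2.3-2.6, 4.3+0] = [-5.200,-0.300,4.300]
hi = A.hi+B.hi = [2.9+2.6, 18.9+2.6, 11.4+4.7] = [5.500,21.500,16.100]
diag = √(10.7²+21.8²+11.8²) = √728.97 = 26.999

min=[-5.200,-0.300,4.300] max=[5.500,21.500,16.100] diag=26.999


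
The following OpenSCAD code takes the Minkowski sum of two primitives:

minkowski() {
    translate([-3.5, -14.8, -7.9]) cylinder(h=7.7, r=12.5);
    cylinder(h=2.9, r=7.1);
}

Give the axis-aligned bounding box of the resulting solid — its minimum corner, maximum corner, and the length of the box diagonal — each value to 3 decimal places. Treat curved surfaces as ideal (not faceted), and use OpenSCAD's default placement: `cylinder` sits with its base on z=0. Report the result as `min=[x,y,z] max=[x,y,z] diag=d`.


A = translate([-3.5, -14.8, -7.9]) cylinder(h=7.7, r=12.5) → bbox [-16,-27.3,-7.9] .. [9,-2.3,-0.2]
B = cylinder(h=2.9, r=7.1) → bbox [-7.1,-7.1,0] .. [7.1,7.1,2.9]
lo = A.lo+B.lo = [-16-7.1, -27.3-7.1, -7.9+0] = [-23.100,-34.400,-7.900]
hi = A.hi+B.hi = [9+7.1, -2.3+7.1, -0.2+2.9] = [16.100,4.800,2.700]
diag = √(39.2²+39.2²+10.6²) = √3185.64 = 56.441

min=[-23.100,-34.400,-7.900] max=[16.100,4.800,2.700] diag=56.441


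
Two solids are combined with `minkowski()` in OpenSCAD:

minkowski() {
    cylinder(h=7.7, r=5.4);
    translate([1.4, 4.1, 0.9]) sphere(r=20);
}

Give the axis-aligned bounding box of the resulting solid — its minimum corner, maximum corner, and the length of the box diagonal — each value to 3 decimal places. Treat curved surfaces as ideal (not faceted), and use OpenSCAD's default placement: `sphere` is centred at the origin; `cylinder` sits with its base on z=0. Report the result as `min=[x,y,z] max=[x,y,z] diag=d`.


A = translate([1.4, 4.1, 0.9]) sphere(r=20) → bbox [-18.6,-15.9,-19.1] .. [21.4,24.1,20.9]
B = cylinder(h=7.7, r=5.4) → bbox [-5.4,-5.4,0] .. [5.4,5.4,7.7]
lo = A.lo+B.lo = [-18.6-5.4, -15.9-5.4, -19.1+0] = [-24.000,-21.300,-19.100]
hi = A.hi+B.hi = [21.4+5.4, 24.1+5.4, 20.9+7.7] = [26.800,29.500,28.600]
diag = √(50.8²+50.8²+47.7²) = √7436.57 = 86.236

min=[-24.000,-21.300,-19.100] max=[26.800,29.500,28.600] diag=86.236


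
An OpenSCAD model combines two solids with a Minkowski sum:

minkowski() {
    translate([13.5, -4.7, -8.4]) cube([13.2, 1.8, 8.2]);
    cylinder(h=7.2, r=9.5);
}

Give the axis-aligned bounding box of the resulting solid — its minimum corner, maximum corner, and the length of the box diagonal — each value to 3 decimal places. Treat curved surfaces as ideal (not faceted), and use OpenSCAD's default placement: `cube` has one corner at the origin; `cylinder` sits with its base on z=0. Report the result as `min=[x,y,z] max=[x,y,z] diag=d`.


min=[4.000,-14.200,-8.400] max=[36.200,6.600,7.000] diag=41.311

A = translate([13.5, -4.7, -8.4]) cube([13.2, 1.8, 8.2]) → bbox [13.5,-4.7,-8.4] .. [26.7,-2.9,-0.2]
B = cylinder(h=7.2, r=9.5) → bbox [-9.5,-9.5,0] .. [9.5,9.5,7.2]
lo = A.lo+B.lo = [13.5-9.5, -4.7-9.5, -8.4+0] = [4.000,-14.200,-8.400]
hi = A.hi+B.hi = [26.7+9.5, -2.9+9.5, -0.2+7.2] = [36.200,6.600,7.000]
diag = √(32.2²+20.8²+15.4²) = √1706.64 = 41.311


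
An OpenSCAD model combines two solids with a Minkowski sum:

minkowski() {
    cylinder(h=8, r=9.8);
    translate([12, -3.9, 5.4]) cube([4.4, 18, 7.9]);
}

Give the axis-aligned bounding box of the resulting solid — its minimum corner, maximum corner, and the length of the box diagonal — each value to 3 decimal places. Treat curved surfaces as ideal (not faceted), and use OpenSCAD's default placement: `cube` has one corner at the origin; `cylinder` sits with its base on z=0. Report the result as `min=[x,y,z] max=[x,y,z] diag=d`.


A = translate([12, -3.9, 5.4]) cube([4.4, 18, 7.9]) → bbox [12,-3.9,5.4] .. [16.4,14.1,13.3]
B = cylinder(h=8, r=9.8) → bbox [-9.8,-9.8,0] .. [9.8,9.8,8]
lo = A.lo+B.lo = [12-9.8, -3.9-9.8, 5.4+0] = [2.200,-13.700,5.400]
hi = A.hi+B.hi = [16.4+9.8, 14.1+9.8, 13.3+8] = [26.200,23.900,21.300]
diag = √(24²+37.6²+15.9²) = √2242.57 = 47.356

min=[2.200,-13.700,5.400] max=[26.200,23.900,21.300] diag=47.356


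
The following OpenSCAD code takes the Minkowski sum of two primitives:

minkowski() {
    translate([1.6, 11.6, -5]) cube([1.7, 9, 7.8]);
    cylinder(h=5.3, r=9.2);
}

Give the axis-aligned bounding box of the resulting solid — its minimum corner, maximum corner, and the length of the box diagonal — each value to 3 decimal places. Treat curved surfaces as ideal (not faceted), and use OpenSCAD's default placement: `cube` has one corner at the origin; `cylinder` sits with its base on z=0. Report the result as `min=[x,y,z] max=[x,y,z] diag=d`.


A = translate([1.6, 11.6, -5]) cube([1.7, 9, 7.8]) → bbox [1.6,11.6,-5] .. [3.3,20.6,2.8]
B = cylinder(h=5.3, r=9.2) → bbox [-9.2,-9.2,0] .. [9.2,9.2,5.3]
lo = A.lo+B.lo = [1.6-9.2, 11.6-9.2, -5+0] = [-7.600,2.400,-5.000]
hi = A.hi+B.hi = [3.3+9.2, 20.6+9.2, 2.8+5.3] = [12.500,29.800,8.100]
diag = √(20.1²+27.4²+13.1²) = √1326.38 = 36.420

min=[-7.600,2.400,-5.000] max=[12.500,29.800,8.100] diag=36.420


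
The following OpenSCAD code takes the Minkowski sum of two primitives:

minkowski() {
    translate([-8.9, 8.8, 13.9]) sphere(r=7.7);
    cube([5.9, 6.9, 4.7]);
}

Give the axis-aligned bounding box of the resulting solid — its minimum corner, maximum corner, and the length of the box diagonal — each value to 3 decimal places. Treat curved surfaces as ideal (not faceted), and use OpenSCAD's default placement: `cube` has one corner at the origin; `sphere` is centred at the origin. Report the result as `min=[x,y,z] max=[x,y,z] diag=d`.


A = translate([-8.9, 8.8, 13.9]) sphere(r=7.7) → bbox [-16.6,1.1,6.2] .. [-1.2,16.5,21.6]
B = cube([5.9, 6.9, 4.7]) → bbox [0,0,0] .. [5.9,6.9,4.7]
lo = A.lo+B.lo = [-16.6+0, 1.1+0, 6.2+0] = [-16.600,1.100,6.200]
hi = A.hi+B.hi = [-1.2+5.9, 16.5+6.9, 21.6+4.7] = [4.700,23.400,26.300]
diag = √(21.3²+22.3²+20.1²) = √1354.99 = 36.810

min=[-16.600,1.100,6.200] max=[4.700,23.400,26.300] diag=36.810


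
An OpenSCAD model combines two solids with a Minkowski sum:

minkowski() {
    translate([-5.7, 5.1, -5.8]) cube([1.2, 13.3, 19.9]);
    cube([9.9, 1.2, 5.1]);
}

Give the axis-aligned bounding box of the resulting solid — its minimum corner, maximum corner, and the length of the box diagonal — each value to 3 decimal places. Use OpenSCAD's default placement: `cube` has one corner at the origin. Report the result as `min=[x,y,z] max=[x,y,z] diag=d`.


min=[-5.700,5.100,-5.800] max=[5.400,19.600,19.200] diag=30.959

A = translate([-5.7, 5.1, -5.8]) cube([1.2, 13.3, 19.9]) → bbox [-5.7,5.1,-5.8] .. [-4.5,18.4,14.1]
B = cube([9.9, 1.2, 5.1]) → bbox [0,0,0] .. [9.9,1.2,5.1]
lo = A.lo+B.lo = [-5.7+0, 5.1+0, -5.8+0] = [-5.700,5.100,-5.800]
hi = A.hi+B.hi = [-4.5+9.9, 18.4+1.2, 14.1+5.1] = [5.400,19.600,19.200]
diag = √(11.1²+14.5²+25²) = √958.46 = 30.959


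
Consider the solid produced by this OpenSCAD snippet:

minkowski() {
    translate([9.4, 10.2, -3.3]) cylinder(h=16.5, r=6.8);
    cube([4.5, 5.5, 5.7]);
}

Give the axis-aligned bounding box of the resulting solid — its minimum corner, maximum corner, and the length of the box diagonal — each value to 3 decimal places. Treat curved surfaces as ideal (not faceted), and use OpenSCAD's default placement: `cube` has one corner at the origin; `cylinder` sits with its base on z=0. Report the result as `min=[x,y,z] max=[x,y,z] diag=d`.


min=[2.600,3.400,-3.300] max=[20.700,22.500,18.900] diag=34.428

A = translate([9.4, 10.2, -3.3]) cylinder(h=16.5, r=6.8) → bbox [2.6,3.4,-3.3] .. [16.2,17,13.2]
B = cube([4.5, 5.5, 5.7]) → bbox [0,0,0] .. [4.5,5.5,5.7]
lo = A.lo+B.lo = [2.6+0, 3.4+0, -3.3+0] = [2.600,3.400,-3.300]
hi = A.hi+B.hi = [16.2+4.5, 17+5.5, 13.2+5.7] = [20.700,22.500,18.900]
diag = √(18.1²+19.1²+22.2²) = √1185.26 = 34.428


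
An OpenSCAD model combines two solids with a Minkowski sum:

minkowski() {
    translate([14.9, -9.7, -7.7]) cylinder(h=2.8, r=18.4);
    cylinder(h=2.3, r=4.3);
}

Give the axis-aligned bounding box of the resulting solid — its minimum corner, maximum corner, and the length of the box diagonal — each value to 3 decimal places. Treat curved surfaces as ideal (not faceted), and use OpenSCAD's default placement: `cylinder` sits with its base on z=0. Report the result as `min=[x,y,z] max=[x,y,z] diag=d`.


A = translate([14.9, -9.7, -7.7]) cylinder(h=2.8, r=18.4) → bbox [-3.5,-28.1,-7.7] .. [33.3,8.7,-4.9]
B = cylinder(h=2.3, r=4.3) → bbox [-4.3,-4.3,0] .. [4.3,4.3,2.3]
lo = A.lo+B.lo = [-3.5-4.3, -28.1-4.3, -7.7+0] = [-7.800,-32.400,-7.700]
hi = A.hi+B.hi = [33.3+4.3, 8.7+4.3, -4.9+2.3] = [37.600,13.000,-2.600]
diag = √(45.4²+45.4²+5.1²) = √4148.33 = 64.408

min=[-7.800,-32.400,-7.700] max=[37.600,13.000,-2.600] diag=64.408


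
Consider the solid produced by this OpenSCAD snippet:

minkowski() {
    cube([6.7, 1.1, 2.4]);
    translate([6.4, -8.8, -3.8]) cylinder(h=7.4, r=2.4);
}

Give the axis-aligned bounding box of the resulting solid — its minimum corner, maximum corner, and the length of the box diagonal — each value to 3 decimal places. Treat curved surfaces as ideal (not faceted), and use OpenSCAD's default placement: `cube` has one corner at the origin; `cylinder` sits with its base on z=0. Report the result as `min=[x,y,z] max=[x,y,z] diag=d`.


A = translate([6.4, -8.8, -3.8]) cylinder(h=7.4, r=2.4) → bbox [4,-11.2,-3.8] .. [8.8,-6.4,3.6]
B = cube([6.7, 1.1, 2.4]) → bbox [0,0,0] .. [6.7,1.1,2.4]
lo = A.lo+B.lo = [4+0, -11.2+0, -3.8+0] = [4.000,-11.200,-3.800]
hi = A.hi+B.hi = [8.8+6.7, -6.4+1.1, 3.6+2.4] = [15.500,-5.300,6.000]
diag = √(11.5²+5.9²+9.8²) = √263.1 = 16.220

min=[4.000,-11.200,-3.800] max=[15.500,-5.300,6.000] diag=16.220


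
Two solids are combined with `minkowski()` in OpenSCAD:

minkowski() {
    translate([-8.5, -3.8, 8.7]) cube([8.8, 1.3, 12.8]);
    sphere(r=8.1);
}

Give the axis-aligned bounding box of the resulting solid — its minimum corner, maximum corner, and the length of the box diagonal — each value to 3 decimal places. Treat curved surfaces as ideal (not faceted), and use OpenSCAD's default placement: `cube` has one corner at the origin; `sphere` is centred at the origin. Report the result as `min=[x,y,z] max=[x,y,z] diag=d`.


min=[-16.600,-11.900,0.600] max=[8.400,5.600,29.600] diag=42.098

A = translate([-8.5, -3.8, 8.7]) cube([8.8, 1.3, 12.8]) → bbox [-8.5,-3.8,8.7] .. [0.3,-2.5,21.5]
B = sphere(r=8.1) → bbox [-8.1,-8.1,-8.1] .. [8.1,8.1,8.1]
lo = A.lo+B.lo = [-8.5-8.1, -3.8-8.1, 8.7-8.1] = [-16.600,-11.900,0.600]
hi = A.hi+B.hi = [0.3+8.1, -2.5+8.1, 21.5+8.1] = [8.400,5.600,29.600]
diag = √(25²+17.5²+29²) = √1772.25 = 42.098


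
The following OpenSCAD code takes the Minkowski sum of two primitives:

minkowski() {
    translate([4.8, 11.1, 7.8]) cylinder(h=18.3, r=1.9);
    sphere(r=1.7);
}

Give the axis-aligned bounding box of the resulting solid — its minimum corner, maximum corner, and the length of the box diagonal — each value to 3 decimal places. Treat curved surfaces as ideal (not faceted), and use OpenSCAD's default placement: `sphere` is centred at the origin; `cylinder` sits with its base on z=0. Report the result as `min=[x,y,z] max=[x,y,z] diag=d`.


A = translate([4.8, 11.1, 7.8]) cylinder(h=18.3, r=1.9) → bbox [2.9,9.2,7.8] .. [6.7,13,26.1]
B = sphere(r=1.7) → bbox [-1.7,-1.7,-1.7] .. [1.7,1.7,1.7]
lo = A.lo+B.lo = [2.9-1.7, 9.2-1.7, 7.8-1.7] = [1.200,7.500,6.100]
hi = A.hi+B.hi = [6.7+1.7, 13+1.7, 26.1+1.7] = [8.400,14.700,27.800]
diag = √(7.2²+7.2²+21.7²) = √574.57 = 23.970

min=[1.200,7.500,6.100] max=[8.400,14.700,27.800] diag=23.970


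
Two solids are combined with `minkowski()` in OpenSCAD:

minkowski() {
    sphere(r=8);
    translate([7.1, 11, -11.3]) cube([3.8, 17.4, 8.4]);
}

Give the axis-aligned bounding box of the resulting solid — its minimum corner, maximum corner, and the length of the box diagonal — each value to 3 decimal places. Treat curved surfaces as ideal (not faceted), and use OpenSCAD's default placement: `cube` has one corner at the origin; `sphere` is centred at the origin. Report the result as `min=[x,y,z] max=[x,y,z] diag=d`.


A = translate([7.1, 11, -11.3]) cube([3.8, 17.4, 8.4]) → bbox [7.1,11,-11.3] .. [10.9,28.4,-2.9]
B = sphere(r=8) → bbox [-8,-8,-8] .. [8,8,8]
lo = A.lo+B.lo = [7.1-8, 11-8, -11.3-8] = [-0.900,3.000,-19.300]
hi = A.hi+B.hi = [10.9+8, 28.4+8, -2.9+8] = [18.900,36.400,5.100]
diag = √(19.8²+33.4²+24.4²) = √2102.96 = 45.858

min=[-0.900,3.000,-19.300] max=[18.900,36.400,5.100] diag=45.858


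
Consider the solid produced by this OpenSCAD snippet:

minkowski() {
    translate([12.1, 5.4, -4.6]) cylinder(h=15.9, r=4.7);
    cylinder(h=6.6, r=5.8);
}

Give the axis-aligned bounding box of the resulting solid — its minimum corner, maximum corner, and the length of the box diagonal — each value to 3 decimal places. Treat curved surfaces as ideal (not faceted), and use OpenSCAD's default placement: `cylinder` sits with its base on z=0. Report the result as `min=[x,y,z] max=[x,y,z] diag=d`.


min=[1.600,-5.100,-4.600] max=[22.600,15.900,17.900] diag=37.259

A = translate([12.1, 5.4, -4.6]) cylinder(h=15.9, r=4.7) → bbox [7.4,0.7,-4.6] .. [16.8,10.1,11.3]
B = cylinder(h=6.6, r=5.8) → bbox [-5.8,-5.8,0] .. [5.8,5.8,6.6]
lo = A.lo+B.lo = [7.4-5.8, 0.7-5.8, -4.6+0] = [1.600,-5.100,-4.600]
hi = A.hi+B.hi = [16.8+5.8, 10.1+5.8, 11.3+6.6] = [22.600,15.900,17.900]
diag = √(21²+21²+22.5²) = √1388.25 = 37.259


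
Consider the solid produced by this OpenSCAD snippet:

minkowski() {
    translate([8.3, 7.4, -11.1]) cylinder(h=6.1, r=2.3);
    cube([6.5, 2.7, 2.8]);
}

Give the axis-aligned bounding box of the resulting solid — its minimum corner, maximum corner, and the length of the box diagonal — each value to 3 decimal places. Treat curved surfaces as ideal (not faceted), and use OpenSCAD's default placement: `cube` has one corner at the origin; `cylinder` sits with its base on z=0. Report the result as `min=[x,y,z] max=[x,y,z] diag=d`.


min=[6.000,5.100,-11.100] max=[17.100,12.400,-2.200] diag=15.991

A = translate([8.3, 7.4, -11.1]) cylinder(h=6.1, r=2.3) → bbox [6,5.1,-11.1] .. [10.6,9.7,-5]
B = cube([6.5, 2.7, 2.8]) → bbox [0,0,0] .. [6.5,2.7,2.8]
lo = A.lo+B.lo = [6+0, 5.1+0, -11.1+0] = [6.000,5.100,-11.100]
hi = A.hi+B.hi = [10.6+6.5, 9.7+2.7, -5+2.8] = [17.100,12.400,-2.200]
diag = √(11.1²+7.3²+8.9²) = √255.71 = 15.991


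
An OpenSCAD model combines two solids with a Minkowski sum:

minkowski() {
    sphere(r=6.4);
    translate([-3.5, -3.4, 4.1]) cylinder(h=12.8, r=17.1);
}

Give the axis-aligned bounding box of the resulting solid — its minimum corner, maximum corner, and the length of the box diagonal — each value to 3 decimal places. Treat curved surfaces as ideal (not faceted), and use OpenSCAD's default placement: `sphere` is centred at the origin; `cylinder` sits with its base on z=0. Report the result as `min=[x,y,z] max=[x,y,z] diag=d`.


min=[-27.000,-26.900,-2.300] max=[20.000,20.100,23.300] diag=71.228

A = translate([-3.5, -3.4, 4.1]) cylinder(h=12.8, r=17.1) → bbox [-20.6,-20.5,4.1] .. [13.6,13.7,16.9]
B = sphere(r=6.4) → bbox [-6.4,-6.4,-6.4] .. [6.4,6.4,6.4]
lo = A.lo+B.lo = [-20.6-6.4, -20.5-6.4, 4.1-6.4] = [-27.000,-26.900,-2.300]
hi = A.hi+B.hi = [13.6+6.4, 13.7+6.4, 16.9+6.4] = [20.000,20.100,23.300]
diag = √(47²+47²+25.6²) = √5073.36 = 71.228


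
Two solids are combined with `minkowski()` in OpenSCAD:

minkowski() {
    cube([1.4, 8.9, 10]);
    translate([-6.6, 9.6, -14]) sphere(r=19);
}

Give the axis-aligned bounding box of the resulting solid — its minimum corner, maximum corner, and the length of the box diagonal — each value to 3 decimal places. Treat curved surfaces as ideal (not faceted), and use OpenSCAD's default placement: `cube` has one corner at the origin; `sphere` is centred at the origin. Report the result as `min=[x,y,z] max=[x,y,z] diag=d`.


A = translate([-6.6, 9.6, -14]) sphere(r=19) → bbox [-25.6,-9.4,-33] .. [12.4,28.6,5]
B = cube([1.4, 8.9, 10]) → bbox [0,0,0] .. [1.4,8.9,10]
lo = A.lo+B.lo = [-25.6+0, -9.4+0, -33+0] = [-25.600,-9.400,-33.000]
hi = A.hi+B.hi = [12.4+1.4, 28.6+8.9, 5+10] = [13.800,37.500,15.000]
diag = √(39.4²+46.9²+48²) = √6055.97 = 77.820

min=[-25.600,-9.400,-33.000] max=[13.800,37.500,15.000] diag=77.820


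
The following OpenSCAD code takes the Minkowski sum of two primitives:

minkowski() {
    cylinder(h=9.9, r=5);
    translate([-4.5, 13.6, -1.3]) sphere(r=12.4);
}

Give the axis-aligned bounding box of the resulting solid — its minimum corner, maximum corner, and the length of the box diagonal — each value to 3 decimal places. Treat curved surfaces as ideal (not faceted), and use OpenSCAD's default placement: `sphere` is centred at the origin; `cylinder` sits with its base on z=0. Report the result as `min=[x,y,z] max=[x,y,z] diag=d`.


A = translate([-4.5, 13.6, -1.3]) sphere(r=12.4) → bbox [-16.9,1.2,-13.7] .. [7.9,26,11.1]
B = cylinder(h=9.9, r=5) → bbox [-5,-5,0] .. [5,5,9.9]
lo = A.lo+B.lo = [-16.9-5, 1.2-5, -13.7+0] = [-21.900,-3.800,-13.700]
hi = A.hi+B.hi = [7.9+5, 26+5, 11.1+9.9] = [12.900,31.000,21.000]
diag = √(34.8²+34.8²+34.7²) = √3626.17 = 60.218

min=[-21.900,-3.800,-13.700] max=[12.900,31.000,21.000] diag=60.218


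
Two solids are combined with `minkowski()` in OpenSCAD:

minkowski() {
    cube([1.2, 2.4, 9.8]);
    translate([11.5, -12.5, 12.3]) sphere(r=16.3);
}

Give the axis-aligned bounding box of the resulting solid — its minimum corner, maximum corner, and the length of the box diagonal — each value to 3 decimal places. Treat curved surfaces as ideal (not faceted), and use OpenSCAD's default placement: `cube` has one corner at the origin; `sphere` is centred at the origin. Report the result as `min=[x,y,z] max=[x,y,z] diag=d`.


A = translate([11.5, -12.5, 12.3]) sphere(r=16.3) → bbox [-4.8,-28.8,-4] .. [27.8,3.8,28.6]
B = cube([1.2, 2.4, 9.8]) → bbox [0,0,0] .. [1.2,2.4,9.8]
lo = A.lo+B.lo = [-4.8+0, -28.8+0, -4+0] = [-4.800,-28.800,-4.000]
hi = A.hi+B.hi = [27.8+1.2, 3.8+2.4, 28.6+9.8] = [29.000,6.200,38.400]
diag = √(33.8²+35²+42.4²) = √4165.2 = 64.538

min=[-4.800,-28.800,-4.000] max=[29.000,6.200,38.400] diag=64.538


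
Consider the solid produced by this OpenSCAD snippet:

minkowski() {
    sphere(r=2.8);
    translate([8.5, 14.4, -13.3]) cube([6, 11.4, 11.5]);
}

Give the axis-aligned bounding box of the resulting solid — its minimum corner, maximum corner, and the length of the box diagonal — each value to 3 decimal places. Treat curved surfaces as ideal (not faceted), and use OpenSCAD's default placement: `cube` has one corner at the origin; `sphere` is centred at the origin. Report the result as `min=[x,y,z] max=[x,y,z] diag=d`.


A = translate([8.5, 14.4, -13.3]) cube([6, 11.4, 11.5]) → bbox [8.5,14.4,-13.3] .. [14.5,25.8,-1.8]
B = sphere(r=2.8) → bbox [-2.8,-2.8,-2.8] .. [2.8,2.8,2.8]
lo = A.lo+B.lo = [8.5-2.8, 14.4-2.8, -13.3-2.8] = [5.700,11.600,-16.100]
hi = A.hi+B.hi = [14.5+2.8, 25.8+2.8, -1.8+2.8] = [17.300,28.600,1.000]
diag = √(11.6²+17²+17.1²) = √715.97 = 26.758

min=[5.700,11.600,-16.100] max=[17.300,28.600,1.000] diag=26.758


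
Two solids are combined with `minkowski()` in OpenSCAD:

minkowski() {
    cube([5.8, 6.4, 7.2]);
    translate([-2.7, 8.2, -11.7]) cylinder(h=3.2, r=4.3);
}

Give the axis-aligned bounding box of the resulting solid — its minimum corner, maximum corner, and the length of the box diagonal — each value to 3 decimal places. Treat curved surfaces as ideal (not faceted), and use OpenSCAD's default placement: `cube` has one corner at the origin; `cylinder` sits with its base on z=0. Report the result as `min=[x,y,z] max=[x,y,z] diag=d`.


A = translate([-2.7, 8.2, -11.7]) cylinder(h=3.2, r=4.3) → bbox [-7,3.9,-11.7] .. [1.6,12.5,-8.5]
B = cube([5.8, 6.4, 7.2]) → bbox [0,0,0] .. [5.8,6.4,7.2]
lo = A.lo+B.lo = [-7+0, 3.9+0, -11.7+0] = [-7.000,3.900,-11.700]
hi = A.hi+B.hi = [1.6+5.8, 12.5+6.4, -8.5+7.2] = [7.400,18.900,-1.300]
diag = √(14.4²+15²+10.4²) = √540.52 = 23.249

min=[-7.000,3.900,-11.700] max=[7.400,18.900,-1.300] diag=23.249


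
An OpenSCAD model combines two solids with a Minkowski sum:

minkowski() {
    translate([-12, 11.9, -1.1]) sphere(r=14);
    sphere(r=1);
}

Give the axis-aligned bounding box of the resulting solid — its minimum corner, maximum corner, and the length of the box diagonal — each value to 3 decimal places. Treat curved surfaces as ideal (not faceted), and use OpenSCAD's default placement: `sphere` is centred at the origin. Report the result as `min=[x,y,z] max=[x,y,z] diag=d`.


A = translate([-12, 11.9, -1.1]) sphere(r=14) → bbox [-26,-2.1,-15.1] .. [2,25.9,12.9]
B = sphere(r=1) → bbox [-1,-1,-1] .. [1,1,1]
lo = A.lo+B.lo = [-26-1, -2.1-1, -15.1-1] = [-27.000,-3.100,-16.100]
hi = A.hi+B.hi = [2+1, 25.9+1, 12.9+1] = [3.000,26.900,13.900]
diag = √(30²+30²+30²) = √2700 = 51.962

min=[-27.000,-3.100,-16.100] max=[3.000,26.900,13.900] diag=51.962


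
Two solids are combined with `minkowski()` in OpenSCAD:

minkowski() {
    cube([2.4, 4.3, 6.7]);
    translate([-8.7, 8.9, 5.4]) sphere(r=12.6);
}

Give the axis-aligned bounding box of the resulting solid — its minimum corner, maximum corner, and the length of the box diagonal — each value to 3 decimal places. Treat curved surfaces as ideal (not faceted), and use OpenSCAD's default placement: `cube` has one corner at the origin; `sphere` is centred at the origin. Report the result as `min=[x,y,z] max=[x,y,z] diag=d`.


A = translate([-8.7, 8.9, 5.4]) sphere(r=12.6) → bbox [-21.3,-3.7,-7.2] .. [3.9,21.5,18]
B = cube([2.4, 4.3, 6.7]) → bbox [0,0,0] .. [2.4,4.3,6.7]
lo = A.lo+B.lo = [-21.3+0, -3.7+0, -7.2+0] = [-21.300,-3.700,-7.200]
hi = A.hi+B.hi = [3.9+2.4, 21.5+4.3, 18+6.7] = [6.300,25.800,24.700]
diag = √(27.6²+29.5²+31.9²) = √2649.62 = 51.474

min=[-21.300,-3.700,-7.200] max=[6.300,25.800,24.700] diag=51.474


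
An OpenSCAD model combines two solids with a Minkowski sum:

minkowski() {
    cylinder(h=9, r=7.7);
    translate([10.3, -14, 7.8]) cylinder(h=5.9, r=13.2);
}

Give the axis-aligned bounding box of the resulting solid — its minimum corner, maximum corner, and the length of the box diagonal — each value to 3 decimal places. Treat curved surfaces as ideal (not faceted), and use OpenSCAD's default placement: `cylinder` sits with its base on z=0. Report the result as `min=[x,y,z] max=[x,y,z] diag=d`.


min=[-10.600,-34.900,7.800] max=[31.200,6.900,22.700] diag=60.963

A = translate([10.3, -14, 7.8]) cylinder(h=5.9, r=13.2) → bbox [-2.9,-27.2,7.8] .. [23.5,-0.8,13.7]
B = cylinder(h=9, r=7.7) → bbox [-7.7,-7.7,0] .. [7.7,7.7,9]
lo = A.lo+B.lo = [-2.9-7.7, -27.2-7.7, 7.8+0] = [-10.600,-34.900,7.800]
hi = A.hi+B.hi = [23.5+7.7, -0.8+7.7, 13.7+9] = [31.200,6.900,22.700]
diag = √(41.8²+41.8²+14.9²) = √3716.49 = 60.963


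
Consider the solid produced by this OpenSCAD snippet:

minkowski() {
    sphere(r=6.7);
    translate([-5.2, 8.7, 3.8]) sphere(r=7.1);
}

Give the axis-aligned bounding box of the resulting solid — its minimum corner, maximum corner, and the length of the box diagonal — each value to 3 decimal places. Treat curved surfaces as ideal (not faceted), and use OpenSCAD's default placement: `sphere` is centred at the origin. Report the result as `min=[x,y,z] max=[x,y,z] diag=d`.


min=[-19.000,-5.100,-10.000] max=[8.600,22.500,17.600] diag=47.805

A = translate([-5.2, 8.7, 3.8]) sphere(r=7.1) → bbox [-12.3,1.6,-3.3] .. [1.9,15.8,10.9]
B = sphere(r=6.7) → bbox [-6.7,-6.7,-6.7] .. [6.7,6.7,6.7]
lo = A.lo+B.lo = [-12.3-6.7, 1.6-6.7, -3.3-6.7] = [-19.000,-5.100,-10.000]
hi = A.hi+B.hi = [1.9+6.7, 15.8+6.7, 10.9+6.7] = [8.600,22.500,17.600]
diag = √(27.6²+27.6²+27.6²) = √2285.28 = 47.805


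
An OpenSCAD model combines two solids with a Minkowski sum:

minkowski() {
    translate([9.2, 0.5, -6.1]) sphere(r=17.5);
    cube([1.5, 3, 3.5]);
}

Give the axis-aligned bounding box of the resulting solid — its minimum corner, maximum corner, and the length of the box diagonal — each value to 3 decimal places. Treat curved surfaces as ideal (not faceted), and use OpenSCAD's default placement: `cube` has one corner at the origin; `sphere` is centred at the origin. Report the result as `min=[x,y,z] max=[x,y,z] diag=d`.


min=[-8.300,-17.000,-23.600] max=[28.200,21.000,14.900] diag=65.257

A = translate([9.2, 0.5, -6.1]) sphere(r=17.5) → bbox [-8.3,-17,-23.6] .. [26.7,18,11.4]
B = cube([1.5, 3, 3.5]) → bbox [0,0,0] .. [1.5,3,3.5]
lo = A.lo+B.lo = [-8.3+0, -17+0, -23.6+0] = [-8.300,-17.000,-23.600]
hi = A.hi+B.hi = [26.7+1.5, 18+3, 11.4+3.5] = [28.200,21.000,14.900]
diag = √(36.5²+38²+38.5²) = √4258.5 = 65.257


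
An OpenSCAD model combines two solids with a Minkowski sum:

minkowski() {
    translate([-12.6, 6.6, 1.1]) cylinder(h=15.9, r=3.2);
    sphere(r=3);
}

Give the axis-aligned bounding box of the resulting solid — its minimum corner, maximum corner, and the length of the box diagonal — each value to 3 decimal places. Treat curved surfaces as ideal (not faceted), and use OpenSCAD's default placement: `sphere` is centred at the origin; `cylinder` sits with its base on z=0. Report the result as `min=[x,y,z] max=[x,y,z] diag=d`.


min=[-18.800,0.400,-1.900] max=[-6.400,12.800,20.000] diag=28.056

A = translate([-12.6, 6.6, 1.1]) cylinder(h=15.9, r=3.2) → bbox [-15.8,3.4,1.1] .. [-9.4,9.8,17]
B = sphere(r=3) → bbox [-3,-3,-3] .. [3,3,3]
lo = A.lo+B.lo = [-15.8-3, 3.4-3, 1.1-3] = [-18.800,0.400,-1.900]
hi = A.hi+B.hi = [-9.4+3, 9.8+3, 17+3] = [-6.400,12.800,20.000]
diag = √(12.4²+12.4²+21.9²) = √787.13 = 28.056


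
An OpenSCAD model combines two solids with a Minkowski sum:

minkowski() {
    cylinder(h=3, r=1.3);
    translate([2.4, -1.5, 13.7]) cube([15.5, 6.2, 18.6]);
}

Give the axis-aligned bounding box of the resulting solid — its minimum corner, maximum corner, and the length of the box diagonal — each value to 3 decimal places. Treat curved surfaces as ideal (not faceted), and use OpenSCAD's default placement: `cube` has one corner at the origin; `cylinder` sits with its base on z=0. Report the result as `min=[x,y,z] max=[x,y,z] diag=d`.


A = translate([2.4, -1.5, 13.7]) cube([15.5, 6.2, 18.6]) → bbox [2.4,-1.5,13.7] .. [17.9,4.7,32.3]
B = cylinder(h=3, r=1.3) → bbox [-1.3,-1.3,0] .. [1.3,1.3,3]
lo = A.lo+B.lo = [2.4-1.3, -1.5-1.3, 13.7+0] = [1.100,-2.800,13.700]
hi = A.hi+B.hi = [17.9+1.3, 4.7+1.3, 32.3+3] = [19.200,6.000,35.300]
diag = √(18.1²+8.8²+21.6²) = √871.61 = 29.523

min=[1.100,-2.800,13.700] max=[19.200,6.000,35.300] diag=29.523


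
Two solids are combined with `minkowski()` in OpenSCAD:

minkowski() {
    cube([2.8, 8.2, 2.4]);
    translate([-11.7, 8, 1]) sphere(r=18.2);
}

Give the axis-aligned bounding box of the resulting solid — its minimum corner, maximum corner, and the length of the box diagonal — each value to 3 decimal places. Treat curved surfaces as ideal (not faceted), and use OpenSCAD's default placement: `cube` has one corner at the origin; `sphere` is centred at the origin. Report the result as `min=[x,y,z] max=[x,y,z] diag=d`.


A = translate([-11.7, 8, 1]) sphere(r=18.2) → bbox [-29.9,-10.2,-17.2] .. [6.5,26.2,19.2]
B = cube([2.8, 8.2, 2.4]) → bbox [0,0,0] .. [2.8,8.2,2.4]
lo = A.lo+B.lo = [-29.9+0, -10.2+0, -17.2+0] = [-29.900,-10.200,-17.200]
hi = A.hi+B.hi = [6.5+2.8, 26.2+8.2, 19.2+2.4] = [9.300,34.400,21.600]
diag = √(39.2²+44.6²+38.8²) = √5031.24 = 70.931

min=[-29.900,-10.200,-17.200] max=[9.300,34.400,21.600] diag=70.931


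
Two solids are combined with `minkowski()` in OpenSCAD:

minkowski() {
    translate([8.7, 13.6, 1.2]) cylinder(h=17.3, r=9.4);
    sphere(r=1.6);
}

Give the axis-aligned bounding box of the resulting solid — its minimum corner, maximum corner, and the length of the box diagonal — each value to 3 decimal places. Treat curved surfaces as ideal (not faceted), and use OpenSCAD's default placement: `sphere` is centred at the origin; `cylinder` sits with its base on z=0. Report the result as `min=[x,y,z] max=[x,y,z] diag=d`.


min=[-2.300,2.600,-0.400] max=[19.700,24.600,20.100] diag=37.259

A = translate([8.7, 13.6, 1.2]) cylinder(h=17.3, r=9.4) → bbox [-0.7,4.2,1.2] .. [18.1,23,18.5]
B = sphere(r=1.6) → bbox [-1.6,-1.6,-1.6] .. [1.6,1.6,1.6]
lo = A.lo+B.lo = [-0.7-1.6, 4.2-1.6, 1.2-1.6] = [-2.300,2.600,-0.400]
hi = A.hi+B.hi = [18.1+1.6, 23+1.6, 18.5+1.6] = [19.700,24.600,20.100]
diag = √(22²+22²+20.5²) = √1388.25 = 37.259


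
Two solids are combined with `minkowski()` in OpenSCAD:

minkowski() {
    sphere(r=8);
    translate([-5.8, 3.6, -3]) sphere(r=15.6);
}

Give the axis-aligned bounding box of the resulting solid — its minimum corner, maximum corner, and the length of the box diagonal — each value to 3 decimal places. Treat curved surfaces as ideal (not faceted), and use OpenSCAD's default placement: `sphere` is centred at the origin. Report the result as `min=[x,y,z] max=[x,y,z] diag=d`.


A = translate([-5.8, 3.6, -3]) sphere(r=15.6) → bbox [-21.4,-12,-18.6] .. [9.8,19.2,12.6]
B = sphere(r=8) → bbox [-8,-8,-8] .. [8,8,8]
lo = A.lo+B.lo = [-21.4-8, -12-8, -18.6-8] = [-29.400,-20.000,-26.600]
hi = A.hi+B.hi = [9.8+8, 19.2+8, 12.6+8] = [17.800,27.200,20.600]
diag = √(47.2²+47.2²+47.2²) = √6683.52 = 81.753

min=[-29.400,-20.000,-26.600] max=[17.800,27.200,20.600] diag=81.753
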